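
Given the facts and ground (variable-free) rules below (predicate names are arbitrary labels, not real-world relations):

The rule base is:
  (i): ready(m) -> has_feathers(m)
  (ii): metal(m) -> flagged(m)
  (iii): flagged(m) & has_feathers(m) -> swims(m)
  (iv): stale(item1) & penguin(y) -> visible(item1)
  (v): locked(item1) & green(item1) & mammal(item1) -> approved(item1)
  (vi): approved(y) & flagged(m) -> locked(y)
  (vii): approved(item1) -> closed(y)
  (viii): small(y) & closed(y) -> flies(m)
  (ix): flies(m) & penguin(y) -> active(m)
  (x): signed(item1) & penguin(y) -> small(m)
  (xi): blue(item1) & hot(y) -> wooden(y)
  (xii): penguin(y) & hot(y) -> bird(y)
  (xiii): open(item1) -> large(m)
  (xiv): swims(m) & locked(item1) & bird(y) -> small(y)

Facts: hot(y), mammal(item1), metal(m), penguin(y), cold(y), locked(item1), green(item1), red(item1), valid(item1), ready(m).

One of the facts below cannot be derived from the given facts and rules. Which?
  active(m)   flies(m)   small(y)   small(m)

Round 1 — (i), (ii), (v), (xii), derive has_feathers(m), flagged(m), approved(item1), bird(y).
Round 2 — (iii), (vii), derive swims(m), closed(y).
Round 3 — (xiv), derive small(y).
Round 4 — (viii), derive flies(m).
Round 5 — (ix), derive active(m).
Derived: active(m) (round 5), flies(m) (round 4), small(y) (round 3). small(m) never appears in any round.

small(m)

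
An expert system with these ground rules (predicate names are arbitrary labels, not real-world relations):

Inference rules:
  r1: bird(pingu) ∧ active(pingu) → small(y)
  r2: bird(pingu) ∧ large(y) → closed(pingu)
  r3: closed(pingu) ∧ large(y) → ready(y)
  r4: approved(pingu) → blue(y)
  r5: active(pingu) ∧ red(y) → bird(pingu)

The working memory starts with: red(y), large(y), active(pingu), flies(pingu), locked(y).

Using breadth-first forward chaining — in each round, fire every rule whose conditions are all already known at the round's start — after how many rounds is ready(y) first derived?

3

Round 1 — r5, derive bird(pingu).
Round 2 — r1, r2, derive small(y), closed(pingu).
Round 3 — r3, derive ready(y).
ready(y) first appears in round 3.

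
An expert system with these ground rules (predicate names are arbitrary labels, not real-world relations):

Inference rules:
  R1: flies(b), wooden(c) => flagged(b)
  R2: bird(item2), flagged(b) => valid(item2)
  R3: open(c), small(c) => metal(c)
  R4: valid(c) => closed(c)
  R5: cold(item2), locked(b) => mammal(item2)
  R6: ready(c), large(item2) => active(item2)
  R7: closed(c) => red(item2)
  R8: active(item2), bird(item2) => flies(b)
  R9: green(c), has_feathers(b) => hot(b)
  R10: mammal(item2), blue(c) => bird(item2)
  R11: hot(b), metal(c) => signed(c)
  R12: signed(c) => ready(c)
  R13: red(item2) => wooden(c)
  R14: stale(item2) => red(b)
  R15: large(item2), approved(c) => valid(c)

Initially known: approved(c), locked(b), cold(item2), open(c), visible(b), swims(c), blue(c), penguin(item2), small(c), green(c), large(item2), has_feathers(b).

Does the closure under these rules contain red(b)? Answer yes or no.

Round 1 — R3, R5, R9, R15, derive metal(c), mammal(item2), hot(b), valid(c).
Round 2 — R4, R10, R11, derive closed(c), bird(item2), signed(c).
Round 3 — R7, R12, derive red(item2), ready(c).
Round 4 — R6, R13, derive active(item2), wooden(c).
Round 5 — R8, derive flies(b).
Round 6 — R1, derive flagged(b).
Round 7 — R2, derive valid(item2).
Fixed point reached. red(b) is concluded only by R14; R14 needs stale(item2) (never derived).

no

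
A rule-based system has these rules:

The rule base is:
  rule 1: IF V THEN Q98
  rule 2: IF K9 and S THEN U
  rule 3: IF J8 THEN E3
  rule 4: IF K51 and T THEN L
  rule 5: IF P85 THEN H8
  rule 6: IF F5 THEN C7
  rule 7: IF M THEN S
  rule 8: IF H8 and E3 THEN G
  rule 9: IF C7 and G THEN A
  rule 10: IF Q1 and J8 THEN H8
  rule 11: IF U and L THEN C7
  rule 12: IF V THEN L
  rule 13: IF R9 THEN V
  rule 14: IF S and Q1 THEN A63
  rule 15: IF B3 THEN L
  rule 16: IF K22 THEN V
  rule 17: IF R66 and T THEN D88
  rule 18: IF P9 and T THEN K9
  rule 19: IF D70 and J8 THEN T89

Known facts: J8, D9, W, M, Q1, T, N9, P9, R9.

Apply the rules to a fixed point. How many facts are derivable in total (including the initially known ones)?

Round 1 fires rule 3, rule 7, rule 10, rule 13, rule 18, giving E3, S, H8, V, K9.
Round 2 fires rule 1, rule 2, rule 8, rule 12, rule 14, giving Q98, U, G, L, A63.
Round 3 fires rule 11, giving C7.
Round 4 fires rule 9, giving A.
Closure: {A, A63, C7, D9, E3, G, H8, J8, K9, L, M, N9, P9, Q1, Q98, R9, S, T, U, V, W} — 21 facts.

21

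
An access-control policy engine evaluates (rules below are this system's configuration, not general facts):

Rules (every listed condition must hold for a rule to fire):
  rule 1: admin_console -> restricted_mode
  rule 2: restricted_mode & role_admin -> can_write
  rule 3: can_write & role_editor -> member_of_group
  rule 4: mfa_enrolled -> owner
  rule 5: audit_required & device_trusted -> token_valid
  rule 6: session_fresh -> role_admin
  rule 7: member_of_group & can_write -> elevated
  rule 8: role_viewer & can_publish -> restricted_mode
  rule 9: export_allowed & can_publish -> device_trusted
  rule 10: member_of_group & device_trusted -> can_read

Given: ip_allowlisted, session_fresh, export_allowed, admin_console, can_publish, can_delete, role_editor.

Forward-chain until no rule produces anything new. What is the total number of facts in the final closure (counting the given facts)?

Round 1 fires rule 1, rule 6, rule 9, giving restricted_mode, role_admin, device_trusted.
Round 2 fires rule 2, giving can_write.
Round 3 fires rule 3, giving member_of_group.
Round 4 fires rule 7, rule 10, giving elevated, can_read.
Closure: {admin_console, can_delete, can_publish, can_read, can_write, device_trusted, elevated, export_allowed, ip_allowlisted, member_of_group, restricted_mode, role_admin, role_editor, session_fresh} — 14 facts.

14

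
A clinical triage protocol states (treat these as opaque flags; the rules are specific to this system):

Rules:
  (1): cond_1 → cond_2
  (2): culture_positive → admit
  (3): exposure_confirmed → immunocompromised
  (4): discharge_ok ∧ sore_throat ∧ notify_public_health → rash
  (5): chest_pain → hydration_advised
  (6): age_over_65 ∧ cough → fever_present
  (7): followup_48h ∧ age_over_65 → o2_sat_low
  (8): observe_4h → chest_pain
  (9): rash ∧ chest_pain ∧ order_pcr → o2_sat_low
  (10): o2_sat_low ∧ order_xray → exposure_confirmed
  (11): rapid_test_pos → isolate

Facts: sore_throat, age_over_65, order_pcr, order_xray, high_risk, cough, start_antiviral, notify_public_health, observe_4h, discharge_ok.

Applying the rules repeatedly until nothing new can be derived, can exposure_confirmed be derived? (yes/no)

yes

Round 1: (4) [discharge_ok ∧ sore_throat ∧ notify_public_health → rash]; (6) [age_over_65 ∧ cough → fever_present]; (8) [observe_4h → chest_pain]. Adds rash, fever_present, chest_pain.
Round 2: (5) [chest_pain → hydration_advised]; (9) [rash ∧ chest_pain ∧ order_pcr → o2_sat_low]. Adds hydration_advised, o2_sat_low.
Round 3: (10) [o2_sat_low ∧ order_xray → exposure_confirmed]. Adds exposure_confirmed.
Round 4: (3) [exposure_confirmed → immunocompromised]. Adds immunocompromised.
exposure_confirmed appears in round 3, so it is derivable.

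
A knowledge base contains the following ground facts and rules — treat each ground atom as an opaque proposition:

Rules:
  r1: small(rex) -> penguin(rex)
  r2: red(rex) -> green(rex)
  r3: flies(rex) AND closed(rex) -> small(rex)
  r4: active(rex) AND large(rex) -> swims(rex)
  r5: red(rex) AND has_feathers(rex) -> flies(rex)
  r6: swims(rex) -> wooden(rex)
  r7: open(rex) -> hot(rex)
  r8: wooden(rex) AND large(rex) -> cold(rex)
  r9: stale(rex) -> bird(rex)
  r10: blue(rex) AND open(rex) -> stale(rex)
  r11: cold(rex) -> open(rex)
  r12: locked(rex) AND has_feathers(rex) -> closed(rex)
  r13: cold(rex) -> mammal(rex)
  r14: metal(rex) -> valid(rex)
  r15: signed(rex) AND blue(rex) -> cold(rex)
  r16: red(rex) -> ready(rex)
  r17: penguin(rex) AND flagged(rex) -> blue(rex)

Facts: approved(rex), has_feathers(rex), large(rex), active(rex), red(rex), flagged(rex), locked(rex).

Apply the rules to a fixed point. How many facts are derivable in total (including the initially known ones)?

Round 1: r2 [red(rex) -> green(rex)]; r4 [active(rex) AND large(rex) -> swims(rex)]; r5 [red(rex) AND has_feathers(rex) -> flies(rex)]; r12 [locked(rex) AND has_feathers(rex) -> closed(rex)]; r16 [red(rex) -> ready(rex)]. New: green(rex), swims(rex), flies(rex), closed(rex), ready(rex).
Round 2: r3 [flies(rex) AND closed(rex) -> small(rex)]; r6 [swims(rex) -> wooden(rex)]. New: small(rex), wooden(rex).
Round 3: r1 [small(rex) -> penguin(rex)]; r8 [wooden(rex) AND large(rex) -> cold(rex)]. New: penguin(rex), cold(rex).
Round 4: r11 [cold(rex) -> open(rex)]; r13 [cold(rex) -> mammal(rex)]; r17 [penguin(rex) AND flagged(rex) -> blue(rex)]. New: open(rex), mammal(rex), blue(rex).
Round 5: r7 [open(rex) -> hot(rex)]; r10 [blue(rex) AND open(rex) -> stale(rex)]. New: hot(rex), stale(rex).
Round 6: r9 [stale(rex) -> bird(rex)]. New: bird(rex).
Closure: {active(rex), approved(rex), bird(rex), blue(rex), closed(rex), cold(rex), flagged(rex), flies(rex), green(rex), has_feathers(rex), hot(rex), large(rex), locked(rex), mammal(rex), open(rex), penguin(rex), ready(rex), red(rex), small(rex), stale(rex), swims(rex), wooden(rex)} — 22 facts.

22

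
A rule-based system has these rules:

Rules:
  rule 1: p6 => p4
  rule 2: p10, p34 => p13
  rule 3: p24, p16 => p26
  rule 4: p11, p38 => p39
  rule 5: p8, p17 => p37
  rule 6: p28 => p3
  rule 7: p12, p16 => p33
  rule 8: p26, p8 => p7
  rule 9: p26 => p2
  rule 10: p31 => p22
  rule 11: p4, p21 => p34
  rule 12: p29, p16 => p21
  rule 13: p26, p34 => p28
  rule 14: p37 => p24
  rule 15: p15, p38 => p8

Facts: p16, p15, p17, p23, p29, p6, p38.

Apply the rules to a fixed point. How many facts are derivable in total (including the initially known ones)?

Round 1 fires rule 1, rule 12, rule 15, giving p4, p21, p8.
Round 2 fires rule 5, rule 11, giving p37, p34.
Round 3 fires rule 14, giving p24.
Round 4 fires rule 3, giving p26.
Round 5 fires rule 8, rule 9, rule 13, giving p7, p2, p28.
Round 6 fires rule 6, giving p3.
Closure: {p15, p16, p17, p2, p21, p23, p24, p26, p28, p29, p3, p34, p37, p38, p4, p6, p7, p8} — 18 facts.

18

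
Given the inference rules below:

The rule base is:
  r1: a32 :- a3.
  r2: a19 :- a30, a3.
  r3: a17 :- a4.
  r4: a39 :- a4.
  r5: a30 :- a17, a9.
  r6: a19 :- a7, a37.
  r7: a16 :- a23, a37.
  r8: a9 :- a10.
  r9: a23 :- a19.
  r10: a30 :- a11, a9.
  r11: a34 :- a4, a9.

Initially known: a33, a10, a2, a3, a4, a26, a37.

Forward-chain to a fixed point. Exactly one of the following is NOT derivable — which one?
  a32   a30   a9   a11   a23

a11

Round 1 fires r1, r3, r4, r8, giving a32, a17, a39, a9.
Round 2 fires r5, r11, giving a30, a34.
Round 3 fires r2, giving a19.
Round 4 fires r9, giving a23.
Round 5 fires r7, giving a16.
Derived: a32 (round 1), a23 (round 4), a9 (round 1), a30 (round 2). a11 never appears in any round.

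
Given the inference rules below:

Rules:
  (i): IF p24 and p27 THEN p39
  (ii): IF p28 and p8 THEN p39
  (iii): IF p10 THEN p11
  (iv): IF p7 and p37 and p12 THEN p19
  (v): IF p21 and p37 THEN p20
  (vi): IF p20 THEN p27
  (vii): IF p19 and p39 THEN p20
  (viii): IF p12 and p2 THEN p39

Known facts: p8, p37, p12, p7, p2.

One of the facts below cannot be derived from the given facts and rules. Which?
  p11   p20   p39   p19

p11

Round 1 — (iv), (viii), derive p19, p39.
Round 2 — (vii), derive p20.
Round 3 — (vi), derive p27.
Derived: p19 (round 1), p39 (round 1), p20 (round 2). p11 never appears in any round.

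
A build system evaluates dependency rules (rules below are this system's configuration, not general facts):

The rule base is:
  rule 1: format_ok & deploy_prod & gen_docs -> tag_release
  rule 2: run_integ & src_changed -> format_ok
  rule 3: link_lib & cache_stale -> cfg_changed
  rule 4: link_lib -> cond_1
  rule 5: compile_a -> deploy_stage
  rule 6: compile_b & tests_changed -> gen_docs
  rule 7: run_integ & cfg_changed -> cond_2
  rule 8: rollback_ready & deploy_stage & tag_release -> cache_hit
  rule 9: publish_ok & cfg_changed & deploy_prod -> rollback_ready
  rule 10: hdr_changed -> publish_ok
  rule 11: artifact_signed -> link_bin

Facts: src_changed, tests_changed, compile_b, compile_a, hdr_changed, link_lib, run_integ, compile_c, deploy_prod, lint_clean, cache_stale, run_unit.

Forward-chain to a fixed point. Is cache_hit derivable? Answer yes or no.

yes

Round 1: rule 2 [run_integ & src_changed -> format_ok]; rule 3 [link_lib & cache_stale -> cfg_changed]; rule 4 [link_lib -> cond_1]; rule 5 [compile_a -> deploy_stage]; rule 6 [compile_b & tests_changed -> gen_docs]; rule 10 [hdr_changed -> publish_ok]. Adds format_ok, cfg_changed, cond_1, deploy_stage, gen_docs, publish_ok.
Round 2: rule 1 [format_ok & deploy_prod & gen_docs -> tag_release]; rule 7 [run_integ & cfg_changed -> cond_2]; rule 9 [publish_ok & cfg_changed & deploy_prod -> rollback_ready]. Adds tag_release, cond_2, rollback_ready.
Round 3: rule 8 [rollback_ready & deploy_stage & tag_release -> cache_hit]. Adds cache_hit.
cache_hit appears in round 3, so it is derivable.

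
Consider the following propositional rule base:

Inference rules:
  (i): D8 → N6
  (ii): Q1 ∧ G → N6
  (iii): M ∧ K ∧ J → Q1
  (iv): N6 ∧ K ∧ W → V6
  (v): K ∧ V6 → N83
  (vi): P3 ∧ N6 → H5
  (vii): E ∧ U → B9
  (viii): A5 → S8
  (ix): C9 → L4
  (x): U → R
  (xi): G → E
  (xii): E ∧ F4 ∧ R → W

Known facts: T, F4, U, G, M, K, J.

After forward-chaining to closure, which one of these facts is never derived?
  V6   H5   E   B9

H5

Round 1 — (iii), (x), (xi), derive Q1, R, E.
Round 2 — (ii), (vii), (xii), derive N6, B9, W.
Round 3 — (iv), derive V6.
Round 4 — (v), derive N83.
Derived: E (round 1), V6 (round 3), B9 (round 2). H5 never appears in any round.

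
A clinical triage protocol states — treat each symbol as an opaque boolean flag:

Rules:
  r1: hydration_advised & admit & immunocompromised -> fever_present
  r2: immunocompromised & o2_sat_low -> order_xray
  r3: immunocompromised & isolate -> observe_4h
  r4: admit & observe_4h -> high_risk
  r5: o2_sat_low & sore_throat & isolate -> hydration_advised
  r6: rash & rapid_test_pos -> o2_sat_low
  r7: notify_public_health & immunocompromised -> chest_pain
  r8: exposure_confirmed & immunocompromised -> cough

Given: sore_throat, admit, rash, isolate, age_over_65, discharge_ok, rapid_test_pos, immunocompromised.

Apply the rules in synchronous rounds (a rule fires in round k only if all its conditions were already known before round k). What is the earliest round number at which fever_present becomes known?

Round 1 fires r3, r6, giving observe_4h, o2_sat_low.
Round 2 fires r2, r4, r5, giving order_xray, high_risk, hydration_advised.
Round 3 fires r1, giving fever_present.
fever_present first appears in round 3.

3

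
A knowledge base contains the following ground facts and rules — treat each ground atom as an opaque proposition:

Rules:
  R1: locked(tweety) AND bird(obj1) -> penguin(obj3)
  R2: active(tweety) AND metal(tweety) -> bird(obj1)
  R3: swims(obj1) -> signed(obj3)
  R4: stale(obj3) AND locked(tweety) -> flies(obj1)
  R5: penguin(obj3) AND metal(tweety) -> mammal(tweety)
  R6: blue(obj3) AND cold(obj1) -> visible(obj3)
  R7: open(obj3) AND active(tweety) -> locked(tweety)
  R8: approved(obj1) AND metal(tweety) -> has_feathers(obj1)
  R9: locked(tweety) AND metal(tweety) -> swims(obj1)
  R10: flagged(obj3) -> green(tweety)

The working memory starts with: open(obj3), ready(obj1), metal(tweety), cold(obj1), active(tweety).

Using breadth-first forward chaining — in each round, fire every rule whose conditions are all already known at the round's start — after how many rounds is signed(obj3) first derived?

3

Round 1: R2 [active(tweety) AND metal(tweety) -> bird(obj1)]; R7 [open(obj3) AND active(tweety) -> locked(tweety)]. New: bird(obj1), locked(tweety).
Round 2: R1 [locked(tweety) AND bird(obj1) -> penguin(obj3)]; R9 [locked(tweety) AND metal(tweety) -> swims(obj1)]. New: penguin(obj3), swims(obj1).
Round 3: R3 [swims(obj1) -> signed(obj3)]; R5 [penguin(obj3) AND metal(tweety) -> mammal(tweety)]. New: signed(obj3), mammal(tweety).
signed(obj3) first appears in round 3.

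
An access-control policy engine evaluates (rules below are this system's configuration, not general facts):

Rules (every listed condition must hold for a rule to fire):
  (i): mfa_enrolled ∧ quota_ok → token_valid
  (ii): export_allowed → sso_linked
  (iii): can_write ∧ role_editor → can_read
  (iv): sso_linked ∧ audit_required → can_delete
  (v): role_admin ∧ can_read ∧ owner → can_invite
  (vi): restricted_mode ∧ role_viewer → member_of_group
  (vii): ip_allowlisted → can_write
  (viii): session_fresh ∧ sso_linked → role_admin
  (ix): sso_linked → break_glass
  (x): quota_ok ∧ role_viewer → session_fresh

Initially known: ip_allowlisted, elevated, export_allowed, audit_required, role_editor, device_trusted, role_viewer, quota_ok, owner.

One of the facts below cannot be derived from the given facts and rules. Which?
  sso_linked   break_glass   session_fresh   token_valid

token_valid

Round 1 fires (ii), (vii), (x), giving sso_linked, can_write, session_fresh.
Round 2 fires (iii), (iv), (viii), (ix), giving can_read, can_delete, role_admin, break_glass.
Round 3 fires (v), giving can_invite.
Derived: sso_linked (round 1), session_fresh (round 1), break_glass (round 2). token_valid never appears in any round.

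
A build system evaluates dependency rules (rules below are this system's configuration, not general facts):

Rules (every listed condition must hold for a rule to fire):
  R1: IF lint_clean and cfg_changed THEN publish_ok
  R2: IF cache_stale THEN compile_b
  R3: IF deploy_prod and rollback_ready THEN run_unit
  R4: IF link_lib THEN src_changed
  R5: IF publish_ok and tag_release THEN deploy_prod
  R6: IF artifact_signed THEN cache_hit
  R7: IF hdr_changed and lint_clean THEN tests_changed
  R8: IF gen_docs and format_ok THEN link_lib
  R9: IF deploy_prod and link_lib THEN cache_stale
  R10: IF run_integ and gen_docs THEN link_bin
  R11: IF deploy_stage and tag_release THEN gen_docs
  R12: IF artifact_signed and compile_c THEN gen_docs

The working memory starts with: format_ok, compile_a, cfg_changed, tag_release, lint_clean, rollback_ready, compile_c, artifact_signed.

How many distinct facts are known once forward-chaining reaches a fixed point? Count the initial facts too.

17

Round 1: R1 [IF lint_clean and cfg_changed THEN publish_ok]; R6 [IF artifact_signed THEN cache_hit]; R12 [IF artifact_signed and compile_c THEN gen_docs]. Adds publish_ok, cache_hit, gen_docs.
Round 2: R5 [IF publish_ok and tag_release THEN deploy_prod]; R8 [IF gen_docs and format_ok THEN link_lib]. Adds deploy_prod, link_lib.
Round 3: R3 [IF deploy_prod and rollback_ready THEN run_unit]; R4 [IF link_lib THEN src_changed]; R9 [IF deploy_prod and link_lib THEN cache_stale]. Adds run_unit, src_changed, cache_stale.
Round 4: R2 [IF cache_stale THEN compile_b]. Adds compile_b.
Closure: {artifact_signed, cache_hit, cache_stale, cfg_changed, compile_a, compile_b, compile_c, deploy_prod, format_ok, gen_docs, link_lib, lint_clean, publish_ok, rollback_ready, run_unit, src_changed, tag_release} — 17 facts.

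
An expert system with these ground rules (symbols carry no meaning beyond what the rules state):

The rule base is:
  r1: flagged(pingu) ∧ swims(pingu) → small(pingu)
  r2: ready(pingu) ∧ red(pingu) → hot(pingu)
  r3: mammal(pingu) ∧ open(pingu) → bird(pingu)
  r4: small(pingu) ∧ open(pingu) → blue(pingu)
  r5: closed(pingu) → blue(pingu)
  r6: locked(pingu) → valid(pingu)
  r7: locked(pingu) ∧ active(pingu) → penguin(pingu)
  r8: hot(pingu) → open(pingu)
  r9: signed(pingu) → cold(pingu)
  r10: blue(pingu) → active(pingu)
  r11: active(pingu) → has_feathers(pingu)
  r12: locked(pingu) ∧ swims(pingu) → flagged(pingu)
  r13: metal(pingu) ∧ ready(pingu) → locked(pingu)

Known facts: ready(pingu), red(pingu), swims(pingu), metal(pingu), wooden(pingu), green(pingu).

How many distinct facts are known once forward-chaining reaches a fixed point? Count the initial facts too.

Round 1 fires r2, r13, giving hot(pingu), locked(pingu).
Round 2 fires r6, r8, r12, giving valid(pingu), open(pingu), flagged(pingu).
Round 3 fires r1, giving small(pingu).
Round 4 fires r4, giving blue(pingu).
Round 5 fires r10, giving active(pingu).
Round 6 fires r7, r11, giving penguin(pingu), has_feathers(pingu).
Closure: {active(pingu), blue(pingu), flagged(pingu), green(pingu), has_feathers(pingu), hot(pingu), locked(pingu), metal(pingu), open(pingu), penguin(pingu), ready(pingu), red(pingu), small(pingu), swims(pingu), valid(pingu), wooden(pingu)} — 16 facts.

16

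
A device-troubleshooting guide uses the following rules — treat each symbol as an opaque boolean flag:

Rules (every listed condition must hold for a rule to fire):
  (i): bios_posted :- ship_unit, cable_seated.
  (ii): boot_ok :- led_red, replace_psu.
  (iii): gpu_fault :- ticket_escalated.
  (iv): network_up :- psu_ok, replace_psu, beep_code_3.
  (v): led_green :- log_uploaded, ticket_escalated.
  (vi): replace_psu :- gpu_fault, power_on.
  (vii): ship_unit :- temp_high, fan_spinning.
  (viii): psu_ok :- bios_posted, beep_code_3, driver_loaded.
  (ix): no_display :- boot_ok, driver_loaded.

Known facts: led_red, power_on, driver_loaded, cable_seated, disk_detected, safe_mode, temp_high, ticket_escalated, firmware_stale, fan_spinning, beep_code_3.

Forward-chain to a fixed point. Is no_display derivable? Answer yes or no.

yes

Round 1: (iii) [gpu_fault :- ticket_escalated.]; (vii) [ship_unit :- temp_high, fan_spinning.]. New: gpu_fault, ship_unit.
Round 2: (i) [bios_posted :- ship_unit, cable_seated.]; (vi) [replace_psu :- gpu_fault, power_on.]. New: bios_posted, replace_psu.
Round 3: (ii) [boot_ok :- led_red, replace_psu.]; (viii) [psu_ok :- bios_posted, beep_code_3, driver_loaded.]. New: boot_ok, psu_ok.
Round 4: (iv) [network_up :- psu_ok, replace_psu, beep_code_3.]; (ix) [no_display :- boot_ok, driver_loaded.]. New: network_up, no_display.
no_display appears in round 4, so it is derivable.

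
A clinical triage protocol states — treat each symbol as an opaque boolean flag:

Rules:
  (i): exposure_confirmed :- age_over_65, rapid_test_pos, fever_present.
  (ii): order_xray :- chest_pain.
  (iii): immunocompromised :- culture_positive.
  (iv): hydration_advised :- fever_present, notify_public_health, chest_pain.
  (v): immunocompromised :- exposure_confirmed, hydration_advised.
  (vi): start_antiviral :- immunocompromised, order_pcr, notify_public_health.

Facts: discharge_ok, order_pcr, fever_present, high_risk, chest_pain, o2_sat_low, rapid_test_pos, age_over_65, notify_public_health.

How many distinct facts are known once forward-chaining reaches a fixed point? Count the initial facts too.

Round 1 fires (i), (ii), (iv), giving exposure_confirmed, order_xray, hydration_advised.
Round 2 fires (v), giving immunocompromised.
Round 3 fires (vi), giving start_antiviral.
Closure: {age_over_65, chest_pain, discharge_ok, exposure_confirmed, fever_present, high_risk, hydration_advised, immunocompromised, notify_public_health, o2_sat_low, order_pcr, order_xray, rapid_test_pos, start_antiviral} — 14 facts.

14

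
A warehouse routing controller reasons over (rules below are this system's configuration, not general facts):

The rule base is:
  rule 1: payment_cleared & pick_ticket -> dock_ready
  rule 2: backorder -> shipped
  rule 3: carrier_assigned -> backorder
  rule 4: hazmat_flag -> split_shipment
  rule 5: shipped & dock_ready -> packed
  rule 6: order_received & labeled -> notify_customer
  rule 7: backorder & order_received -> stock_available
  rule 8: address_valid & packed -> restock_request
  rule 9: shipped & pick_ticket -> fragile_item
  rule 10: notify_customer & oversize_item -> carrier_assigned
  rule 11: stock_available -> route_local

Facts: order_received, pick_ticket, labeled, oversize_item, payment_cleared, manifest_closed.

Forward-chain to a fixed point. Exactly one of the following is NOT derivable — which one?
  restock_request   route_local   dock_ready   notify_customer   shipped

Round 1: rule 1 [payment_cleared & pick_ticket -> dock_ready]; rule 6 [order_received & labeled -> notify_customer]. New: dock_ready, notify_customer.
Round 2: rule 10 [notify_customer & oversize_item -> carrier_assigned]. New: carrier_assigned.
Round 3: rule 3 [carrier_assigned -> backorder]. New: backorder.
Round 4: rule 2 [backorder -> shipped]; rule 7 [backorder & order_received -> stock_available]. New: shipped, stock_available.
Round 5: rule 5 [shipped & dock_ready -> packed]; rule 9 [shipped & pick_ticket -> fragile_item]; rule 11 [stock_available -> route_local]. New: packed, fragile_item, route_local.
Derived: notify_customer (round 1), shipped (round 4), dock_ready (round 1), route_local (round 5). restock_request never appears in any round.

restock_request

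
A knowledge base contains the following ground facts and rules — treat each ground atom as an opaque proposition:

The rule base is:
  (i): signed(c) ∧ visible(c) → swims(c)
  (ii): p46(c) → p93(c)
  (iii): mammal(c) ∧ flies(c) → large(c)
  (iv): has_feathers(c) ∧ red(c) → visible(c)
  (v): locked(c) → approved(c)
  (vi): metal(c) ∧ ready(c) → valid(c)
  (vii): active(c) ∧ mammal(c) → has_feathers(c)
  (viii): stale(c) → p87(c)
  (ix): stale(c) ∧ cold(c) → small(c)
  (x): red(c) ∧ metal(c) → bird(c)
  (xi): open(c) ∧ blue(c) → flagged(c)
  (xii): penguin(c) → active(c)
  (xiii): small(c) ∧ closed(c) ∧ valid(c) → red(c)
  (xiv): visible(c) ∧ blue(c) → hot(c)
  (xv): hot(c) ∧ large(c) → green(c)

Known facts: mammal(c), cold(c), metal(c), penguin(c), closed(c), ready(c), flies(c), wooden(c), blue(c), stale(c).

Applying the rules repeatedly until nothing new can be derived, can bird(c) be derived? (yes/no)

yes

Round 1: (iii) [mammal(c) ∧ flies(c) → large(c)]; (vi) [metal(c) ∧ ready(c) → valid(c)]; (viii) [stale(c) → p87(c)]; (ix) [stale(c) ∧ cold(c) → small(c)]; (xii) [penguin(c) → active(c)]. Adds large(c), valid(c), p87(c), small(c), active(c).
Round 2: (vii) [active(c) ∧ mammal(c) → has_feathers(c)]; (xiii) [small(c) ∧ closed(c) ∧ valid(c) → red(c)]. Adds has_feathers(c), red(c).
Round 3: (iv) [has_feathers(c) ∧ red(c) → visible(c)]; (x) [red(c) ∧ metal(c) → bird(c)]. Adds visible(c), bird(c).
Round 4: (xiv) [visible(c) ∧ blue(c) → hot(c)]. Adds hot(c).
Round 5: (xv) [hot(c) ∧ large(c) → green(c)]. Adds green(c).
bird(c) appears in round 3, so it is derivable.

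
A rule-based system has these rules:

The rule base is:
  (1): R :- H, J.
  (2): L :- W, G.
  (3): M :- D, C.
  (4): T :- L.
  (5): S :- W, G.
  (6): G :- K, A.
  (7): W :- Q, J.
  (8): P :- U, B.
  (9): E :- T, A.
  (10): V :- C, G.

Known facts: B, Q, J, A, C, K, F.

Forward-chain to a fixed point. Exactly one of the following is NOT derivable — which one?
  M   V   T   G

[1] (6) [G :- K, A.]; (7) [W :- Q, J.]. ⇒ new: G, W.
[2] (2) [L :- W, G.]; (5) [S :- W, G.]; (10) [V :- C, G.]. ⇒ new: L, S, V.
[3] (4) [T :- L.]. ⇒ new: T.
[4] (9) [E :- T, A.]. ⇒ new: E.
Derived: G (round 1), T (round 3), V (round 2). M never appears in any round.

M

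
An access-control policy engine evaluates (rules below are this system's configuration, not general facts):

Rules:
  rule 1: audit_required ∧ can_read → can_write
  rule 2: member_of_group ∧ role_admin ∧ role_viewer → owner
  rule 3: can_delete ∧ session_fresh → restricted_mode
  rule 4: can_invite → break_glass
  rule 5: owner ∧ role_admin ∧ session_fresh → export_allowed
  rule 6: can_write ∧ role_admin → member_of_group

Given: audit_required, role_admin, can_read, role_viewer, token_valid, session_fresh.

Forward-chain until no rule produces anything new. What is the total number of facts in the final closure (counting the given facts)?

[1] rule 1 [audit_required ∧ can_read → can_write]. ⇒ new: can_write.
[2] rule 6 [can_write ∧ role_admin → member_of_group]. ⇒ new: member_of_group.
[3] rule 2 [member_of_group ∧ role_admin ∧ role_viewer → owner]. ⇒ new: owner.
[4] rule 5 [owner ∧ role_admin ∧ session_fresh → export_allowed]. ⇒ new: export_allowed.
Closure: {audit_required, can_read, can_write, export_allowed, member_of_group, owner, role_admin, role_viewer, session_fresh, token_valid} — 10 facts.

10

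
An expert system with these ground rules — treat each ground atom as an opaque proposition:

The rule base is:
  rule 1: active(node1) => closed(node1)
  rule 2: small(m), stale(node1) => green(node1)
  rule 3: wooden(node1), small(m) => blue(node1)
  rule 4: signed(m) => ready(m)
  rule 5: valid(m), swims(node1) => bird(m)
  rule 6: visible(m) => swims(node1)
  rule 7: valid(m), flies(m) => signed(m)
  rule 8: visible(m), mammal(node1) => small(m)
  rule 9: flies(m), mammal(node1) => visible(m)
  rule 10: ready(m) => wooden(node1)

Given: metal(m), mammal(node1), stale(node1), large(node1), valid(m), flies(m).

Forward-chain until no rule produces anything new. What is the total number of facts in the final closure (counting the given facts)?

15

Round 1 — rule 7, rule 9, derive signed(m), visible(m).
Round 2 — rule 4, rule 6, rule 8, derive ready(m), swims(node1), small(m).
Round 3 — rule 2, rule 5, rule 10, derive green(node1), bird(m), wooden(node1).
Round 4 — rule 3, derive blue(node1).
Closure: {bird(m), blue(node1), flies(m), green(node1), large(node1), mammal(node1), metal(m), ready(m), signed(m), small(m), stale(node1), swims(node1), valid(m), visible(m), wooden(node1)} — 15 facts.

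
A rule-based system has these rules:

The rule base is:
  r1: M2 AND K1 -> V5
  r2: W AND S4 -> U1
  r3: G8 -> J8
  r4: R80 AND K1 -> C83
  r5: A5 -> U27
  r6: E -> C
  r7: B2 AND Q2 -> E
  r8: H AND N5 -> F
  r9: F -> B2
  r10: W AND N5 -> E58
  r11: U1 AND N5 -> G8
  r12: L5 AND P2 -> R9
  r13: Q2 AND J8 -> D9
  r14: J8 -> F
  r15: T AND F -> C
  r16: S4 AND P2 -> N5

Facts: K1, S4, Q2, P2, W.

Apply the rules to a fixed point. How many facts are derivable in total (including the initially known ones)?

Round 1: r2 [W AND S4 -> U1]; r16 [S4 AND P2 -> N5]. Adds U1, N5.
Round 2: r10 [W AND N5 -> E58]; r11 [U1 AND N5 -> G8]. Adds E58, G8.
Round 3: r3 [G8 -> J8]. Adds J8.
Round 4: r13 [Q2 AND J8 -> D9]; r14 [J8 -> F]. Adds D9, F.
Round 5: r9 [F -> B2]. Adds B2.
Round 6: r7 [B2 AND Q2 -> E]. Adds E.
Round 7: r6 [E -> C]. Adds C.
Closure: {B2, C, D9, E, E58, F, G8, J8, K1, N5, P2, Q2, S4, U1, W} — 15 facts.

15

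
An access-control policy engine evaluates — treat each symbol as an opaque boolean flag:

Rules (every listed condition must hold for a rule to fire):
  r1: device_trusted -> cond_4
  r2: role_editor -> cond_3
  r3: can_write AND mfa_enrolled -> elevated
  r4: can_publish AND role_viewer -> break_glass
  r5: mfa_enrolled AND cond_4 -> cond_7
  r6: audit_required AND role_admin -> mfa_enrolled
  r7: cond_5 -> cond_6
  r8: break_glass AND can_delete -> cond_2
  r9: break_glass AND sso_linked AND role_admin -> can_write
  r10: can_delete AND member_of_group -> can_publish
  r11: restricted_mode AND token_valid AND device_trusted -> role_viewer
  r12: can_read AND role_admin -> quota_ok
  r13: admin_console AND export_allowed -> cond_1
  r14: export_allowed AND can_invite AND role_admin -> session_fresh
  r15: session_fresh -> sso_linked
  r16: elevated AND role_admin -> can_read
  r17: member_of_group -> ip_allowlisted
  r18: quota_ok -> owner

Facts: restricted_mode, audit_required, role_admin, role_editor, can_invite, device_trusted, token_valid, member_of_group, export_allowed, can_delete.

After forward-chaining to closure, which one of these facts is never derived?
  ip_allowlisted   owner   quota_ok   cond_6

cond_6

[1] r1 [device_trusted -> cond_4]; r2 [role_editor -> cond_3]; r6 [audit_required AND role_admin -> mfa_enrolled]; r10 [can_delete AND member_of_group -> can_publish]; r11 [restricted_mode AND token_valid AND device_trusted -> role_viewer]; r14 [export_allowed AND can_invite AND role_admin -> session_fresh]; r17 [member_of_group -> ip_allowlisted]. ⇒ new: cond_4, cond_3, mfa_enrolled, can_publish, role_viewer, session_fresh, ip_allowlisted.
[2] r4 [can_publish AND role_viewer -> break_glass]; r5 [mfa_enrolled AND cond_4 -> cond_7]; r15 [session_fresh -> sso_linked]. ⇒ new: break_glass, cond_7, sso_linked.
[3] r8 [break_glass AND can_delete -> cond_2]; r9 [break_glass AND sso_linked AND role_admin -> can_write]. ⇒ new: cond_2, can_write.
[4] r3 [can_write AND mfa_enrolled -> elevated]. ⇒ new: elevated.
[5] r16 [elevated AND role_admin -> can_read]. ⇒ new: can_read.
[6] r12 [can_read AND role_admin -> quota_ok]. ⇒ new: quota_ok.
[7] r18 [quota_ok -> owner]. ⇒ new: owner.
Derived: owner (round 7), ip_allowlisted (round 1), quota_ok (round 6). cond_6 never appears in any round.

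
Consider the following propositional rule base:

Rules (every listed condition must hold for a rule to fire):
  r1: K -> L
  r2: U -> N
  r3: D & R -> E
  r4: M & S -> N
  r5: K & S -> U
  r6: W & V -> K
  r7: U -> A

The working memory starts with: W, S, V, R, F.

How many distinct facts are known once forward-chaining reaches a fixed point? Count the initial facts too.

[1] r6 [W & V -> K]. ⇒ new: K.
[2] r1 [K -> L]; r5 [K & S -> U]. ⇒ new: L, U.
[3] r2 [U -> N]; r7 [U -> A]. ⇒ new: N, A.
Closure: {A, F, K, L, N, R, S, U, V, W} — 10 facts.

10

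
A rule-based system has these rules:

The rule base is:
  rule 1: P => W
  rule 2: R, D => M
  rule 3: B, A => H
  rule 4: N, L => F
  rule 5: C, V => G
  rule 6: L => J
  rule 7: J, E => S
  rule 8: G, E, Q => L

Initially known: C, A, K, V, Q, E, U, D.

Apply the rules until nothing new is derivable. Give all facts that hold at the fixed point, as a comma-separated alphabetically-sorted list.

A, C, D, E, G, J, K, L, Q, S, U, V

Round 1: rule 5 [C, V => G]. New: G.
Round 2: rule 8 [G, E, Q => L]. New: L.
Round 3: rule 6 [L => J]. New: J.
Round 4: rule 7 [J, E => S]. New: S.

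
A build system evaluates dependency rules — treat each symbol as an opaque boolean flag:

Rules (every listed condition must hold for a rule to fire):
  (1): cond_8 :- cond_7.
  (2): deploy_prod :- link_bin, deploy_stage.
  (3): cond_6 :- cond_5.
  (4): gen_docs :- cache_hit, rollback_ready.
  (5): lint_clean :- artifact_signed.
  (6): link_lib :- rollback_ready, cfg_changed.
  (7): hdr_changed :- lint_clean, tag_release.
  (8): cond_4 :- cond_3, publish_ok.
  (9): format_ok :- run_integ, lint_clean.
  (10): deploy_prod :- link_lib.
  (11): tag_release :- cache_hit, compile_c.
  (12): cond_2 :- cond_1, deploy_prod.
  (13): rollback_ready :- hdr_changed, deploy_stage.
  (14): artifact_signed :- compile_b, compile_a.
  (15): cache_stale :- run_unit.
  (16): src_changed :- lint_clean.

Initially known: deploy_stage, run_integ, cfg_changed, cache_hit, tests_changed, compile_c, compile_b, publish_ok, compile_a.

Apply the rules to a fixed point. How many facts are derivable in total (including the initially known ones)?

19

Round 1: (11) [tag_release :- cache_hit, compile_c.]; (14) [artifact_signed :- compile_b, compile_a.]. Adds tag_release, artifact_signed.
Round 2: (5) [lint_clean :- artifact_signed.]. Adds lint_clean.
Round 3: (7) [hdr_changed :- lint_clean, tag_release.]; (9) [format_ok :- run_integ, lint_clean.]; (16) [src_changed :- lint_clean.]. Adds hdr_changed, format_ok, src_changed.
Round 4: (13) [rollback_ready :- hdr_changed, deploy_stage.]. Adds rollback_ready.
Round 5: (4) [gen_docs :- cache_hit, rollback_ready.]; (6) [link_lib :- rollback_ready, cfg_changed.]. Adds gen_docs, link_lib.
Round 6: (10) [deploy_prod :- link_lib.]. Adds deploy_prod.
Closure: {artifact_signed, cache_hit, cfg_changed, compile_a, compile_b, compile_c, deploy_prod, deploy_stage, format_ok, gen_docs, hdr_changed, link_lib, lint_clean, publish_ok, rollback_ready, run_integ, src_changed, tag_release, tests_changed} — 19 facts.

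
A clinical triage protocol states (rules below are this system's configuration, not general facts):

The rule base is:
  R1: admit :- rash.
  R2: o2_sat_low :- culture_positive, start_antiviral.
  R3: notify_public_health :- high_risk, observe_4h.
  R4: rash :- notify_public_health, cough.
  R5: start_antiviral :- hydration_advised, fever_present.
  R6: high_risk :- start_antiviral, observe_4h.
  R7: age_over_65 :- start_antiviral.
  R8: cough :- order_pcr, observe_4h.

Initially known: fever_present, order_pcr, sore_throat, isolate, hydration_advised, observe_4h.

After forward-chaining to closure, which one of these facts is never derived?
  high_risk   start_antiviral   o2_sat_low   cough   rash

[1] R5 [start_antiviral :- hydration_advised, fever_present.]; R8 [cough :- order_pcr, observe_4h.]. ⇒ new: start_antiviral, cough.
[2] R6 [high_risk :- start_antiviral, observe_4h.]; R7 [age_over_65 :- start_antiviral.]. ⇒ new: high_risk, age_over_65.
[3] R3 [notify_public_health :- high_risk, observe_4h.]. ⇒ new: notify_public_health.
[4] R4 [rash :- notify_public_health, cough.]. ⇒ new: rash.
[5] R1 [admit :- rash.]. ⇒ new: admit.
Derived: high_risk (round 2), start_antiviral (round 1), rash (round 4), cough (round 1). o2_sat_low never appears in any round.

o2_sat_low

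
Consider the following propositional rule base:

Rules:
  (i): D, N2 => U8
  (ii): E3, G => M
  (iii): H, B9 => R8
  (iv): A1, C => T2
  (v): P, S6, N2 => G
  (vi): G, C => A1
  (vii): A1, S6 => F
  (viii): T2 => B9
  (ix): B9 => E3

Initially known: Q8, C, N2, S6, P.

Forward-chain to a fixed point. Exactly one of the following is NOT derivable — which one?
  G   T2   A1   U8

Round 1 fires (v), giving G.
Round 2 fires (vi), giving A1.
Round 3 fires (iv), (vii), giving T2, F.
Round 4 fires (viii), giving B9.
Round 5 fires (ix), giving E3.
Round 6 fires (ii), giving M.
Derived: G (round 1), T2 (round 3), A1 (round 2). U8 never appears in any round.

U8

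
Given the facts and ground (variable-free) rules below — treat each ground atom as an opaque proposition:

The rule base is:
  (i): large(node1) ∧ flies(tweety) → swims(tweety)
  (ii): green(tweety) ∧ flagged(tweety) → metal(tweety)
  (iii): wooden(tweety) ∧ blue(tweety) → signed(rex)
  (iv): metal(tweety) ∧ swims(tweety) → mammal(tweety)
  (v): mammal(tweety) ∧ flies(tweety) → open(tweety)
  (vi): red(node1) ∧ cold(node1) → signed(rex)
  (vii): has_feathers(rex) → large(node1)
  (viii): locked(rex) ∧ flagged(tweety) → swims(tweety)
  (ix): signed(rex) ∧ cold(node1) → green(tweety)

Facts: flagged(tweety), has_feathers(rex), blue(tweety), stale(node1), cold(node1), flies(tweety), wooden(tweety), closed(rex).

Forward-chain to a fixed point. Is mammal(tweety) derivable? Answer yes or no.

Round 1 fires (iii), (vii), giving signed(rex), large(node1).
Round 2 fires (i), (ix), giving swims(tweety), green(tweety).
Round 3 fires (ii), giving metal(tweety).
Round 4 fires (iv), giving mammal(tweety).
Round 5 fires (v), giving open(tweety).
mammal(tweety) appears in round 4, so it is derivable.

yes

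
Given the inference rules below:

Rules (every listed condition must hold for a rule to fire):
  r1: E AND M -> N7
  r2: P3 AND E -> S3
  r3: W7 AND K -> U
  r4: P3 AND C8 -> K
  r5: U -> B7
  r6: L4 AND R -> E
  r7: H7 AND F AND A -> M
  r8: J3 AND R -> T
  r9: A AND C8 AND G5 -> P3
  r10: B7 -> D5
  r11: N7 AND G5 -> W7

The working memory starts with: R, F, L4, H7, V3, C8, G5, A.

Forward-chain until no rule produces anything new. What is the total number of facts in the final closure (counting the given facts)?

Round 1: r6 [L4 AND R -> E]; r7 [H7 AND F AND A -> M]; r9 [A AND C8 AND G5 -> P3]. Adds E, M, P3.
Round 2: r1 [E AND M -> N7]; r2 [P3 AND E -> S3]; r4 [P3 AND C8 -> K]. Adds N7, S3, K.
Round 3: r11 [N7 AND G5 -> W7]. Adds W7.
Round 4: r3 [W7 AND K -> U]. Adds U.
Round 5: r5 [U -> B7]. Adds B7.
Round 6: r10 [B7 -> D5]. Adds D5.
Closure: {A, B7, C8, D5, E, F, G5, H7, K, L4, M, N7, P3, R, S3, U, V3, W7} — 18 facts.

18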